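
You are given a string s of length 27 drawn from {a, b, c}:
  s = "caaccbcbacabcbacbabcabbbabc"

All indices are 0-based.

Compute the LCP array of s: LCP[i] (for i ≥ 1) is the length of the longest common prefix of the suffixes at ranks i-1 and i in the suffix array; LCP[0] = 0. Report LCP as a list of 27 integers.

rank | idx | suffix
   0 |   1 | aaccbcbacabcbacbabcabbbabc
   1 |  20 | abbbabc
   2 |  24 | abc
   3 |  17 | abcabbbabc
   4 |  10 | abcbacbabcabbbabc
   5 |   8 | acabcbacbabcabbbabc
   6 |  14 | acbabcabbbabc
   7 |   2 | accbcbacabcbacbabcabbbabc
   8 |  23 | babc
   9 |  16 | babcabbbabc
  10 |   7 | bacabcbacbabcabbbabc
  11 |  13 | bacbabcabbbabc
  12 |  22 | bbabc
  13 |  21 | bbbabc
  14 |  25 | bc
  15 |  18 | bcabbbabc
  16 |   5 | bcbacabcbacbabcabbbabc
  17 |  11 | bcbacbabcabbbabc
  18 |  26 | c
  19 |   0 | caaccbcbacabcbacbabcabbbabc
  20 |  19 | cabbbabc
  21 |   9 | cabcbacbabcabbbabc
  22 |  15 | cbabcabbbabc
  23 |   6 | cbacabcbacbabcabbbabc
  24 |  12 | cbacbabcabbbabc
  25 |   4 | cbcbacabcbacbabcabbbabc
  26 |   3 | ccbcbacabcbacbabcabbbabc

SA = [1, 20, 24, 17, 10, 8, 14, 2, 23, 16, 7, 13, 22, 21, 25, 18, 5, 11, 26, 0, 19, 9, 15, 6, 12, 4, 3]
rank  pair      lcp
   1  s[1:],s[20:]  1  'a'
   2  s[20:],s[24:]  2  'ab'
   3  s[24:],s[17:]  3  'abc'
   4  s[17:],s[10:]  3  'abc'
   5  s[10:],s[8:]  1  'a'
   6  s[8:],s[14:]  2  'ac'
   7  s[14:],s[2:]  2  'ac'
   8  s[2:],s[23:]  0  ''
   9  s[23:],s[16:]  4  'babc'
  10  s[16:],s[7:]  2  'ba'
  11  s[7:],s[13:]  3  'bac'
  12  s[13:],s[22:]  1  'b'
  13  s[22:],s[21:]  2  'bb'
  14  s[21:],s[25:]  1  'b'
  15  s[25:],s[18:]  2  'bc'
  16  s[18:],s[5:]  2  'bc'
  17  s[5:],s[11:]  5  'bcbac'
  18  s[11:],s[26:]  0  ''
  19  s[26:],s[0:]  1  'c'
  20  s[0:],s[19:]  2  'ca'
  21  s[19:],s[9:]  3  'cab'
  22  s[9:],s[15:]  1  'c'
  23  s[15:],s[6:]  3  'cba'
  24  s[6:],s[12:]  4  'cbac'
  25  s[12:],s[4:]  2  'cb'
  26  s[4:],s[3:]  1  'c'

[0, 1, 2, 3, 3, 1, 2, 2, 0, 4, 2, 3, 1, 2, 1, 2, 2, 5, 0, 1, 2, 3, 1, 3, 4, 2, 1]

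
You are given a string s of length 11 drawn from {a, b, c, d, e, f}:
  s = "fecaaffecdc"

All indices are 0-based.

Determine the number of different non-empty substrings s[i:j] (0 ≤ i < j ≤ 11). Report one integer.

sorted suffixes:
  #0 SA[0]=3  'aaffecdc'
  #1 SA[1]=4  'affecdc'
  #2 SA[2]=10  'c'
  #3 SA[3]=2  'caaffecdc'
  #4 SA[4]=8  'cdc'
  #5 SA[5]=9  'dc'
  #6 SA[6]=1  'ecaaffecdc'
  #7 SA[7]=7  'ecdc'
  #8 SA[8]=0  'fecaaffecdc'
  #9 SA[9]=6  'fecdc'
  #10 SA[10]=5  'ffecdc'

SA = [3, 4, 10, 2, 8, 9, 1, 7, 0, 6, 5]
i: (SA[i-1],SA[i]) lcp shared
  1: (3,4) 1 'a'
  2: (4,10) 0 ''
  3: (10,2) 1 'c'
  4: (2,8) 1 'c'
  5: (8,9) 0 ''
  6: (9,1) 0 ''
  7: (1,7) 2 'ec'
  8: (7,0) 0 ''
  9: (0,6) 3 'fec'
  10: (6,5) 1 'f'

n(n+1)/2 = 11·12/2 = 66
Σ LCP = 0 + 1 + 0 + 1 + 1 + 0 + 0 + 2 + 0 + 3 + 1 = 9
distinct = 66 − 9 = 57

57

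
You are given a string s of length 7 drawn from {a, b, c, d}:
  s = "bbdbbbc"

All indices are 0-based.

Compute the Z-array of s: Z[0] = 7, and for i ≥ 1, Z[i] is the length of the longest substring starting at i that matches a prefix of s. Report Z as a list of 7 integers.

[7, 1, 0, 2, 2, 1, 0]

Z[0]=7
i=1: fresh scan; Z[1]=1 grow→box=[1,2)
i=2: fresh scan; Z[2]=0
i=3: fresh scan; Z[3]=2 grow→box=[3,5)
i=4: min(r-i=1, Z[1]=1)=1; Z[4]=2 grow→box=[4,6)
i=5: min(r-i=1, Z[1]=1)=1; Z[5]=1
i=6: fresh scan; Z[6]=0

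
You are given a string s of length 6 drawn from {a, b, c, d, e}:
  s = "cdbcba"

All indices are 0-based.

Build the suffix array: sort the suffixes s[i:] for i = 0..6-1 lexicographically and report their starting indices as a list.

[5, 4, 2, 3, 0, 1]

rank | idx | suffix
   0 |   5 | a
   1 |   4 | ba
   2 |   2 | bcba
   3 |   3 | cba
   4 |   0 | cdbcba
   5 |   1 | dbcba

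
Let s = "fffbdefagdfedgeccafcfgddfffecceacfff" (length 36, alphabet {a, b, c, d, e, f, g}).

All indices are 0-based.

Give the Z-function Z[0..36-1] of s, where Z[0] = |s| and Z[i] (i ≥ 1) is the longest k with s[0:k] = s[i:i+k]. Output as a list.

Z[0]=36
i=1: fresh scan; Z[1]=2 extend→box=[1,3)
i=2: min(r-i=1, Z[1]=2)=1; Z[2]=1
i=3: fresh scan; Z[3]=0
i=4: fresh scan; Z[4]=0
i=5: fresh scan; Z[5]=0
i=6: fresh scan; Z[6]=1 extend→box=[6,7)
i=7: fresh scan; Z[7]=0
i=8: fresh scan; Z[8]=0
i=9: fresh scan; Z[9]=0
i=10: fresh scan; Z[10]=1 extend→box=[10,11)
i=11: fresh scan; Z[11]=0
i=12: fresh scan; Z[12]=0
i=13: fresh scan; Z[13]=0
i=14: fresh scan; Z[14]=0
i=15: fresh scan; Z[15]=0
i=16: fresh scan; Z[16]=0
i=17: fresh scan; Z[17]=0
i=18: fresh scan; Z[18]=1 extend→box=[18,19)
i=19: fresh scan; Z[19]=0
i=20: fresh scan; Z[20]=1 extend→box=[20,21)
i=21: fresh scan; Z[21]=0
i=22: fresh scan; Z[22]=0
i=23: fresh scan; Z[23]=0
i=24: fresh scan; Z[24]=3 extend→box=[24,27)
i=25: min(r-i=2, Z[1]=2)=2; Z[25]=2
i=26: min(r-i=1, Z[2]=1)=1; Z[26]=1
i=27: fresh scan; Z[27]=0
i=28: fresh scan; Z[28]=0
i=29: fresh scan; Z[29]=0
i=30: fresh scan; Z[30]=0
i=31: fresh scan; Z[31]=0
i=32: fresh scan; Z[32]=0
i=33: fresh scan; Z[33]=3 extend→box=[33,36)
i=34: min(r-i=2, Z[1]=2)=2; Z[34]=2
i=35: min(r-i=1, Z[2]=1)=1; Z[35]=1

[36, 2, 1, 0, 0, 0, 1, 0, 0, 0, 1, 0, 0, 0, 0, 0, 0, 0, 1, 0, 1, 0, 0, 0, 3, 2, 1, 0, 0, 0, 0, 0, 0, 3, 2, 1]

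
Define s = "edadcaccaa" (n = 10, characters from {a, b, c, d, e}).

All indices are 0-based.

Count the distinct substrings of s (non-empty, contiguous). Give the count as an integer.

rank→(start, suffix):
  0 → (9, 'a')
  1 → (8, 'aa')
  2 → (5, 'accaa')
  3 → (2, 'adcaccaa')
  4 → (7, 'caa')
  5 → (4, 'caccaa')
  6 → (6, 'ccaa')
  7 → (1, 'dadcaccaa')
  8 → (3, 'dcaccaa')
  9 → (0, 'edadcaccaa')

SA = [9, 8, 5, 2, 7, 4, 6, 1, 3, 0]
[i] adj suffixes → lcp
  [1] 9/8 → 1 ('a')
  [2] 8/5 → 1 ('a')
  [3] 5/2 → 1 ('a')
  [4] 2/7 → 0 ('')
  [5] 7/4 → 2 ('ca')
  [6] 4/6 → 1 ('c')
  [7] 6/1 → 0 ('')
  [8] 1/3 → 1 ('d')
  [9] 3/0 → 0 ('')

n(n+1)/2 = 10·11/2 = 55
Σ LCP = 0 + 1 + 1 + 1 + 0 + 2 + 1 + 0 + 1 + 0 = 7
distinct = 55 − 7 = 48

48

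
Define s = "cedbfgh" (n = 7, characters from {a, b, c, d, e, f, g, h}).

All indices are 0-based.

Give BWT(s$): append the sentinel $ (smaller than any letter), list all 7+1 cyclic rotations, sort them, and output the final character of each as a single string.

hd$ecbfg

rank  rotation  last
    0  $cedbfgh  h
    1  bfgh$ced  d
    2  cedbfgh$  $
    3  dbfgh$ce  e
    4  edbfgh$c  c
    5  fgh$cedb  b
    6  gh$cedbf  f
    7  h$cedbfg  g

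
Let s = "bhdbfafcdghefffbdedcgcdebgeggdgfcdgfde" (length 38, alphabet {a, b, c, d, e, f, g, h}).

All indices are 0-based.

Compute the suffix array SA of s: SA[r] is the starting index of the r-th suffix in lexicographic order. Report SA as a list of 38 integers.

rank | idx | suffix
   0 |   5 | afcdghefffbdedcgcdebgeggdgfcdgfde
   1 |  15 | bdedcgcdebgeggdgfcdgfde
   2 |   3 | bfafcdghefffbdedcgcdebgeggdgfcdgfde
   3 |  24 | bgeggdgfcdgfde
   4 |   0 | bhdbfafcdghefffbdedcgcdebgeggdgfcdgfde
   5 |  21 | cdebgeggdgfcdgfde
   6 |  32 | cdgfde
   7 |   7 | cdghefffbdedcgcdebgeggdgfcdgfde
   8 |  19 | cgcdebgeggdgfcdgfde
   9 |   2 | dbfafcdghefffbdedcgcdebgeggdgfcdgfde
  10 |  18 | dcgcdebgeggdgfcdgfde
  11 |  36 | de
  12 |  22 | debgeggdgfcdgfde
  13 |  16 | dedcgcdebgeggdgfcdgfde
  14 |  29 | dgfcdgfde
  15 |  33 | dgfde
  16 |   8 | dghefffbdedcgcdebgeggdgfcdgfde
  17 |  37 | e
  18 |  23 | ebgeggdgfcdgfde
  19 |  17 | edcgcdebgeggdgfcdgfde
  20 |  11 | efffbdedcgcdebgeggdgfcdgfde
  21 |  26 | eggdgfcdgfde
  22 |   4 | fafcdghefffbdedcgcdebgeggdgfcdgfde
  23 |  14 | fbdedcgcdebgeggdgfcdgfde
  24 |  31 | fcdgfde
  25 |   6 | fcdghefffbdedcgcdebgeggdgfcdgfde
  26 |  35 | fde
  27 |  13 | ffbdedcgcdebgeggdgfcdgfde
  28 |  12 | fffbdedcgcdebgeggdgfcdgfde
  29 |  20 | gcdebgeggdgfcdgfde
  30 |  28 | gdgfcdgfde
  31 |  25 | geggdgfcdgfde
  32 |  30 | gfcdgfde
  33 |  34 | gfde
  34 |  27 | ggdgfcdgfde
  35 |   9 | ghefffbdedcgcdebgeggdgfcdgfde
  36 |   1 | hdbfafcdghefffbdedcgcdebgeggdgfcdgfde
  37 |  10 | hefffbdedcgcdebgeggdgfcdgfde

[5, 15, 3, 24, 0, 21, 32, 7, 19, 2, 18, 36, 22, 16, 29, 33, 8, 37, 23, 17, 11, 26, 4, 14, 31, 6, 35, 13, 12, 20, 28, 25, 30, 34, 27, 9, 1, 10]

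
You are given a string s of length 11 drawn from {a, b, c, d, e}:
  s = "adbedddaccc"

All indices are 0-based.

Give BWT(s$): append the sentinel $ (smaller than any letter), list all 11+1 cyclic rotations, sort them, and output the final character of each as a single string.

cd$dccadadeb

rank  rotation      last
    0  $adbedddaccc  c
    1  accc$adbeddd  d
    2  adbedddaccc$  $
    3  bedddaccc$ad  d
    4  c$adbedddacc  c
    5  cc$adbedddac  c
    6  ccc$adbeddda  a
    7  daccc$adbedd  d
    8  dbedddaccc$a  a
    9  ddaccc$adbed  d
   10  dddaccc$adbe  e
   11  edddaccc$adb  b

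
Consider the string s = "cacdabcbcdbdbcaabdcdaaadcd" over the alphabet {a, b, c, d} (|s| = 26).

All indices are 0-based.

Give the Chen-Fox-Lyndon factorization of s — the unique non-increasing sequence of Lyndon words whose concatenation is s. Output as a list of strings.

["c", "acd", "abcbcdbdbc", "aabdcd", "aaadcd"]

emit factor 1: 'c' (i=0, period=1)
emit factor 2: 'acd' (i=1, period=3)
emit factor 3: 'abcbcdbdbc' (i=4, period=10)
emit factor 4: 'aabdcd' (i=14, period=6)
emit factor 5: 'aaadcd' (i=20, period=6)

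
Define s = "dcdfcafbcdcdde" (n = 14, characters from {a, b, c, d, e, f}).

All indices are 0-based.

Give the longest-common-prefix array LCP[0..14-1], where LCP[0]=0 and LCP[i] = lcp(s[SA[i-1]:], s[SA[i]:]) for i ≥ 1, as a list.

rank→(start, suffix):
  0 → (5, 'afbcdcdde')
  1 → (7, 'bcdcdde')
  2 → (4, 'cafbcdcdde')
  3 → (8, 'cdcdde')
  4 → (10, 'cdde')
  5 → (1, 'cdfcafbcdcdde')
  6 → (9, 'dcdde')
  7 → (0, 'dcdfcafbcdcdde')
  8 → (11, 'dde')
  9 → (12, 'de')
  10 → (2, 'dfcafbcdcdde')
  11 → (13, 'e')
  12 → (6, 'fbcdcdde')
  13 → (3, 'fcafbcdcdde')

SA = [5, 7, 4, 8, 10, 1, 9, 0, 11, 12, 2, 13, 6, 3]
[i] adj suffixes → lcp
  [1] 5/7 → 0 ('')
  [2] 7/4 → 0 ('')
  [3] 4/8 → 1 ('c')
  [4] 8/10 → 2 ('cd')
  [5] 10/1 → 2 ('cd')
  [6] 1/9 → 0 ('')
  [7] 9/0 → 3 ('dcd')
  [8] 0/11 → 1 ('d')
  [9] 11/12 → 1 ('d')
  [10] 12/2 → 1 ('d')
  [11] 2/13 → 0 ('')
  [12] 13/6 → 0 ('')
  [13] 6/3 → 1 ('f')

[0, 0, 0, 1, 2, 2, 0, 3, 1, 1, 1, 0, 0, 1]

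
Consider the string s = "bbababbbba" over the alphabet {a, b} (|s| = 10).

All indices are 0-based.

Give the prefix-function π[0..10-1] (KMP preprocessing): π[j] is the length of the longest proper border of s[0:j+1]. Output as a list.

[0, 1, 0, 1, 0, 1, 2, 2, 2, 3]

π[0] = 0
j=1 s[j]='b': π[1]=1 (border 'b')
j=2 s[j]='a': k: 1→0; π[2]=0 (border '')
j=3 s[j]='b': π[3]=1 (border 'b')
j=4 s[j]='a': k: 1→0; π[4]=0 (border '')
j=5 s[j]='b': π[5]=1 (border 'b')
j=6 s[j]='b': π[6]=2 (border 'bb')
j=7 s[j]='b': k: 2→1; π[7]=2 (border 'bb')
j=8 s[j]='b': k: 2→1; π[8]=2 (border 'bb')
j=9 s[j]='a': π[9]=3 (border 'bba')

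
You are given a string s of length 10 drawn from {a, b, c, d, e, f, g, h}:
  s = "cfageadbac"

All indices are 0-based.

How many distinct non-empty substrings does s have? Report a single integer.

52

rank | idx | suffix
   0 |   8 | ac
   1 |   5 | adbac
   2 |   2 | ageadbac
   3 |   7 | bac
   4 |   9 | c
   5 |   0 | cfageadbac
   6 |   6 | dbac
   7 |   4 | eadbac
   8 |   1 | fageadbac
   9 |   3 | geadbac

SA = [8, 5, 2, 7, 9, 0, 6, 4, 1, 3]
i: (SA[i-1],SA[i]) lcp shared
  1: (8,5) 1 'a'
  2: (5,2) 1 'a'
  3: (2,7) 0 ''
  4: (7,9) 0 ''
  5: (9,0) 1 'c'
  6: (0,6) 0 ''
  7: (6,4) 0 ''
  8: (4,1) 0 ''
  9: (1,3) 0 ''

n(n+1)/2 = 10·11/2 = 55
Σ LCP = 0 + 1 + 1 + 0 + 0 + 1 + 0 + 0 + 0 + 0 = 3
distinct = 55 − 3 = 52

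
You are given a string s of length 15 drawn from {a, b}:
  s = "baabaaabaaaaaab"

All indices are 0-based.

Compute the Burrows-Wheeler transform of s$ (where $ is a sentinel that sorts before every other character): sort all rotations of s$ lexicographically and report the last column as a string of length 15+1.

rank  rotation          last
    0  $baabaaabaaaaaab  b
    1  aaaaaab$baabaaab  b
    2  aaaaab$baabaaaba  a
    3  aaaab$baabaaabaa  a
    4  aaab$baabaaabaaa  a
    5  aaabaaaaaab$baab  b
    6  aab$baabaaabaaaa  a
    7  aabaaaaaab$baaba  a
    8  aabaaabaaaaaab$b  b
    9  ab$baabaaabaaaaa  a
   10  abaaaaaab$baabaa  a
   11  abaaabaaaaaab$ba  a
   12  b$baabaaabaaaaaa  a
   13  baaaaaab$baabaaa  a
   14  baaabaaaaaab$baa  a
   15  baabaaabaaaaaab$  $

bbaaabaabaaaaaa$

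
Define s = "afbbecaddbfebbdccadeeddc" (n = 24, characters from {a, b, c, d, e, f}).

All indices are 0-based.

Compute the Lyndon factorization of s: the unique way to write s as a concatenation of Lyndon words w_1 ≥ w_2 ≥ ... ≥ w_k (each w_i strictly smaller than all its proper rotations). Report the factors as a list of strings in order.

emit factor 1: 'afbbec' (i=0, period=6)
emit factor 2: 'addbfebbdccadeeddc' (i=6, period=18)

["afbbec", "addbfebbdccadeeddc"]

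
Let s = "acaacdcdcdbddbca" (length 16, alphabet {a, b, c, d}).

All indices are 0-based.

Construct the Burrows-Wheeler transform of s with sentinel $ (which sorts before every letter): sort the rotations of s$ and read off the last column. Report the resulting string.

rank  rotation           last
    0  $acaacdcdcdbddbca  a
    1  a$acaacdcdcdbddbc  c
    2  aacdcdcdbddbca$ac  c
    3  acaacdcdcdbddbca$  $
    4  acdcdcdbddbca$aca  a
    5  bca$acaacdcdcdbdd  d
    6  bddbca$acaacdcdcd  d
    7  ca$acaacdcdcdbddb  b
    8  caacdcdcdbddbca$a  a
    9  cdbddbca$acaacdcd  d
   10  cdcdbddbca$acaacd  d
   11  cdcdcdbddbca$acaa  a
   12  dbca$acaacdcdcdbd  d
   13  dbddbca$acaacdcdc  c
   14  dcdbddbca$acaacdc  c
   15  dcdcdbddbca$acaac  c
   16  ddbca$acaacdcdcdb  b

acc$addbaddadcccb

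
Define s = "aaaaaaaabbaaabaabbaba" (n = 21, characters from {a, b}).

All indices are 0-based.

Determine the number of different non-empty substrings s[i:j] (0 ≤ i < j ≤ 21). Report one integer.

rank | idx | suffix
   0 |  20 | a
   1 |   0 | aaaaaaaabbaaabaabbaba
   2 |   1 | aaaaaaabbaaabaabbaba
   3 |   2 | aaaaaabbaaabaabbaba
   4 |   3 | aaaaabbaaabaabbaba
   5 |   4 | aaaabbaaabaabbaba
   6 |  10 | aaabaabbaba
   7 |   5 | aaabbaaabaabbaba
   8 |  11 | aabaabbaba
   9 |   6 | aabbaaabaabbaba
  10 |  14 | aabbaba
  11 |  18 | aba
  12 |  12 | abaabbaba
  13 |   7 | abbaaabaabbaba
  14 |  15 | abbaba
  15 |  19 | ba
  16 |   9 | baaabaabbaba
  17 |  13 | baabbaba
  18 |  17 | baba
  19 |   8 | bbaaabaabbaba
  20 |  16 | bbaba

SA = [20, 0, 1, 2, 3, 4, 10, 5, 11, 6, 14, 18, 12, 7, 15, 19, 9, 13, 17, 8, 16]
i: (SA[i-1],SA[i]) lcp shared
  1: (20,0) 1 'a'
  2: (0,1) 7 'aaaaaaa'
  3: (1,2) 6 'aaaaaa'
  4: (2,3) 5 'aaaaa'
  5: (3,4) 4 'aaaa'
  6: (4,10) 3 'aaa'
  7: (10,5) 4 'aaab'
  8: (5,11) 2 'aa'
  9: (11,6) 3 'aab'
  10: (6,14) 5 'aabba'
  11: (14,18) 1 'a'
  12: (18,12) 3 'aba'
  13: (12,7) 2 'ab'
  14: (7,15) 4 'abba'
  15: (15,19) 0 ''
  16: (19,9) 2 'ba'
  17: (9,13) 3 'baa'
  18: (13,17) 2 'ba'
  19: (17,8) 1 'b'
  20: (8,16) 3 'bba'

n(n+1)/2 = 21·22/2 = 231
Σ LCP = 0 + 1 + 7 + 6 + 5 + 4 + 3 + 4 + 2 + 3 + 5 + 1 + 3 + 2 + 4 + 0 + 2 + 3 + 2 + 1 + 3 = 61
distinct = 231 − 61 = 170

170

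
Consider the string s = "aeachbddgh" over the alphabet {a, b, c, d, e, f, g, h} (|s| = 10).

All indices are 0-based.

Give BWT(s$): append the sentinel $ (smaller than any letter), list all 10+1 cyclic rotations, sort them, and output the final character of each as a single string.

rank  rotation     last
    0  $aeachbddgh  h
    1  achbddgh$ae  e
    2  aeachbddgh$  $
    3  bddgh$aeach  h
    4  chbddgh$aea  a
    5  ddgh$aeachb  b
    6  dgh$aeachbd  d
    7  eachbddgh$a  a
    8  gh$aeachbdd  d
    9  h$aeachbddg  g
   10  hbddgh$aeac  c

he$habdadgc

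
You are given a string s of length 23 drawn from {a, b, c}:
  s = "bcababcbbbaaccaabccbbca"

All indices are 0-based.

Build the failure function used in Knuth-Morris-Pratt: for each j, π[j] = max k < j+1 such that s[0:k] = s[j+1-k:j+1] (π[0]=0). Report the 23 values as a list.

[0, 0, 0, 1, 0, 1, 2, 1, 1, 1, 0, 0, 0, 0, 0, 0, 1, 2, 0, 1, 1, 2, 3]

π[0] = 0
j=1 s[j]='c': π[1]=0 (border '')
j=2 s[j]='a': π[2]=0 (border '')
j=3 s[j]='b': π[3]=1 (border 'b')
j=4 s[j]='a': k: 1→0; π[4]=0 (border '')
j=5 s[j]='b': π[5]=1 (border 'b')
j=6 s[j]='c': π[6]=2 (border 'bc')
j=7 s[j]='b': k: 2→0; π[7]=1 (border 'b')
j=8 s[j]='b': k: 1→0; π[8]=1 (border 'b')
j=9 s[j]='b': k: 1→0; π[9]=1 (border 'b')
j=10 s[j]='a': k: 1→0; π[10]=0 (border '')
j=11 s[j]='a': π[11]=0 (border '')
j=12 s[j]='c': π[12]=0 (border '')
j=13 s[j]='c': π[13]=0 (border '')
j=14 s[j]='a': π[14]=0 (border '')
j=15 s[j]='a': π[15]=0 (border '')
j=16 s[j]='b': π[16]=1 (border 'b')
j=17 s[j]='c': π[17]=2 (border 'bc')
j=18 s[j]='c': k: 2→0; π[18]=0 (border '')
j=19 s[j]='b': π[19]=1 (border 'b')
j=20 s[j]='b': k: 1→0; π[20]=1 (border 'b')
j=21 s[j]='c': π[21]=2 (border 'bc')
j=22 s[j]='a': π[22]=3 (border 'bca')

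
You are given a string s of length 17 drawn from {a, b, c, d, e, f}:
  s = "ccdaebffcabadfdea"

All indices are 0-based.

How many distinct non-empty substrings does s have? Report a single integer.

rank | idx | suffix
   0 |  16 | a
   1 |   9 | abadfdea
   2 |  11 | adfdea
   3 |   3 | aebffcabadfdea
   4 |  10 | badfdea
   5 |   5 | bffcabadfdea
   6 |   8 | cabadfdea
   7 |   0 | ccdaebffcabadfdea
   8 |   1 | cdaebffcabadfdea
   9 |   2 | daebffcabadfdea
  10 |  14 | dea
  11 |  12 | dfdea
  12 |  15 | ea
  13 |   4 | ebffcabadfdea
  14 |   7 | fcabadfdea
  15 |  13 | fdea
  16 |   6 | ffcabadfdea

SA = [16, 9, 11, 3, 10, 5, 8, 0, 1, 2, 14, 12, 15, 4, 7, 13, 6]
i: (SA[i-1],SA[i]) lcp shared
  1: (16,9) 1 'a'
  2: (9,11) 1 'a'
  3: (11,3) 1 'a'
  4: (3,10) 0 ''
  5: (10,5) 1 'b'
  6: (5,8) 0 ''
  7: (8,0) 1 'c'
  8: (0,1) 1 'c'
  9: (1,2) 0 ''
  10: (2,14) 1 'd'
  11: (14,12) 1 'd'
  12: (12,15) 0 ''
  13: (15,4) 1 'e'
  14: (4,7) 0 ''
  15: (7,13) 1 'f'
  16: (13,6) 1 'f'

n(n+1)/2 = 17·18/2 = 153
Σ LCP = 0 + 1 + 1 + 1 + 0 + 1 + 0 + 1 + 1 + 0 + 1 + 1 + 0 + 1 + 0 + 1 + 1 = 11
distinct = 153 − 11 = 142

142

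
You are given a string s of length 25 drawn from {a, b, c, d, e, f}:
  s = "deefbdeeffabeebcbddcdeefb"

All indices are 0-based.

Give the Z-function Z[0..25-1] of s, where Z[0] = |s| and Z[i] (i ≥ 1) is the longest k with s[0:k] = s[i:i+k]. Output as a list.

Z[0]=25
i=1: outside box; Z[1]=0
i=2: outside box; Z[2]=0
i=3: outside box; Z[3]=0
i=4: outside box; Z[4]=0
i=5: outside box; Z[5]=4 scan→box=[5,9)
i=6: min(r-i=3, Z[1]=0)=0; Z[6]=0
i=7: min(r-i=2, Z[2]=0)=0; Z[7]=0
i=8: min(r-i=1, Z[3]=0)=0; Z[8]=0
i=9: outside box; Z[9]=0
i=10: outside box; Z[10]=0
i=11: outside box; Z[11]=0
i=12: outside box; Z[12]=0
i=13: outside box; Z[13]=0
i=14: outside box; Z[14]=0
i=15: outside box; Z[15]=0
i=16: outside box; Z[16]=0
i=17: outside box; Z[17]=1 scan→box=[17,18)
i=18: outside box; Z[18]=1 scan→box=[18,19)
i=19: outside box; Z[19]=0
i=20: outside box; Z[20]=5 scan→box=[20,25)
i=21: min(r-i=4, Z[1]=0)=0; Z[21]=0
i=22: min(r-i=3, Z[2]=0)=0; Z[22]=0
i=23: min(r-i=2, Z[3]=0)=0; Z[23]=0
i=24: min(r-i=1, Z[4]=0)=0; Z[24]=0

[25, 0, 0, 0, 0, 4, 0, 0, 0, 0, 0, 0, 0, 0, 0, 0, 0, 1, 1, 0, 5, 0, 0, 0, 0]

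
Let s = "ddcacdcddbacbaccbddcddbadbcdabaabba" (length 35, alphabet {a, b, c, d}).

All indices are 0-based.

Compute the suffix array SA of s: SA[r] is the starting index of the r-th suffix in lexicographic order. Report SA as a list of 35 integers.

[34, 30, 28, 31, 10, 13, 3, 23, 33, 29, 9, 12, 22, 32, 25, 16, 2, 11, 15, 14, 26, 4, 6, 19, 27, 8, 21, 24, 1, 5, 18, 7, 20, 0, 17]

rank→(start, suffix):
  0 → (34, 'a')
  1 → (30, 'aabba')
  2 → (28, 'abaabba')
  3 → (31, 'abba')
  4 → (10, 'acbaccbddcddbadbcdabaabba')
  5 → (13, 'accbddcddbadbcdabaabba')
  6 → (3, 'acdcddbacbaccbddcddbadbcdabaabba')
  7 → (23, 'adbcdabaabba')
  8 → (33, 'ba')
  9 → (29, 'baabba')
  10 → (9, 'bacbaccbddcddbadbcdabaabba')
  11 → (12, 'baccbddcddbadbcdabaabba')
  12 → (22, 'badbcdabaabba')
  13 → (32, 'bba')
  14 → (25, 'bcdabaabba')
  15 → (16, 'bddcddbadbcdabaabba')
  16 → (2, 'cacdcddbacbaccbddcddbadbcdabaabba')
  17 → (11, 'cbaccbddcddbadbcdabaabba')
  18 → (15, 'cbddcddbadbcdabaabba')
  19 → (14, 'ccbddcddbadbcdabaabba')
  20 → (26, 'cdabaabba')
  21 → (4, 'cdcddbacbaccbddcddbadbcdabaabba')
  22 → (6, 'cddbacbaccbddcddbadbcdabaabba')
  23 → (19, 'cddbadbcdabaabba')
  24 → (27, 'dabaabba')
  25 → (8, 'dbacbaccbddcddbadbcdabaabba')
  26 → (21, 'dbadbcdabaabba')
  27 → (24, 'dbcdabaabba')
  28 → (1, 'dcacdcddbacbaccbddcddbadbcdabaabba')
  29 → (5, 'dcddbacbaccbddcddbadbcdabaabba')
  30 → (18, 'dcddbadbcdabaabba')
  31 → (7, 'ddbacbaccbddcddbadbcdabaabba')
  32 → (20, 'ddbadbcdabaabba')
  33 → (0, 'ddcacdcddbacbaccbddcddbadbcdabaabba')
  34 → (17, 'ddcddbadbcdabaabba')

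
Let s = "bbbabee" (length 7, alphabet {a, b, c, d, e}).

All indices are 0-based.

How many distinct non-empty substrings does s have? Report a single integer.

rank→(start, suffix):
  0 → (3, 'abee')
  1 → (2, 'babee')
  2 → (1, 'bbabee')
  3 → (0, 'bbbabee')
  4 → (4, 'bee')
  5 → (6, 'e')
  6 → (5, 'ee')

SA = [3, 2, 1, 0, 4, 6, 5]
[i] adj suffixes → lcp
  [1] 3/2 → 0 ('')
  [2] 2/1 → 1 ('b')
  [3] 1/0 → 2 ('bb')
  [4] 0/4 → 1 ('b')
  [5] 4/6 → 0 ('')
  [6] 6/5 → 1 ('e')

n(n+1)/2 = 7·8/2 = 28
Σ LCP = 0 + 0 + 1 + 2 + 1 + 0 + 1 = 5
distinct = 28 − 5 = 23

23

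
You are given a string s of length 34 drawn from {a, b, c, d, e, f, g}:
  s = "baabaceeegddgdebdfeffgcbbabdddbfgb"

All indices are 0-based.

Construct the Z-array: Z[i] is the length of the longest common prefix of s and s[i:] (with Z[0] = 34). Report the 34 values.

Z[0]=34
i=1: fresh scan; Z[1]=0
i=2: fresh scan; Z[2]=0
i=3: fresh scan; Z[3]=2 scan→box=[3,5)
i=4: min(r-i=1, Z[1]=0)=0; Z[4]=0
i=5: fresh scan; Z[5]=0
i=6: fresh scan; Z[6]=0
i=7: fresh scan; Z[7]=0
i=8: fresh scan; Z[8]=0
i=9: fresh scan; Z[9]=0
i=10: fresh scan; Z[10]=0
i=11: fresh scan; Z[11]=0
i=12: fresh scan; Z[12]=0
i=13: fresh scan; Z[13]=0
i=14: fresh scan; Z[14]=0
i=15: fresh scan; Z[15]=1 scan→box=[15,16)
i=16: fresh scan; Z[16]=0
i=17: fresh scan; Z[17]=0
i=18: fresh scan; Z[18]=0
i=19: fresh scan; Z[19]=0
i=20: fresh scan; Z[20]=0
i=21: fresh scan; Z[21]=0
i=22: fresh scan; Z[22]=0
i=23: fresh scan; Z[23]=1 scan→box=[23,24)
i=24: fresh scan; Z[24]=2 scan→box=[24,26)
i=25: min(r-i=1, Z[1]=0)=0; Z[25]=0
i=26: fresh scan; Z[26]=1 scan→box=[26,27)
i=27: fresh scan; Z[27]=0
i=28: fresh scan; Z[28]=0
i=29: fresh scan; Z[29]=0
i=30: fresh scan; Z[30]=1 scan→box=[30,31)
i=31: fresh scan; Z[31]=0
i=32: fresh scan; Z[32]=0
i=33: fresh scan; Z[33]=1 scan→box=[33,34)

[34, 0, 0, 2, 0, 0, 0, 0, 0, 0, 0, 0, 0, 0, 0, 1, 0, 0, 0, 0, 0, 0, 0, 1, 2, 0, 1, 0, 0, 0, 1, 0, 0, 1]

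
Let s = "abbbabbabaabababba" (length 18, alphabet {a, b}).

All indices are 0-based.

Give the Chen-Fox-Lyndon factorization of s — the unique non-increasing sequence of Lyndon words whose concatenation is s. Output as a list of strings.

["abbb", "abb", "ab", "aabababb", "a"]

emit factor 1: 'abbb' (i=0, period=4)
emit factor 2: 'abb' (i=4, period=3)
emit factor 3: 'ab' (i=7, period=2)
emit factor 4: 'aabababb' (i=9, period=8)
emit factor 5: 'a' (i=17, period=1)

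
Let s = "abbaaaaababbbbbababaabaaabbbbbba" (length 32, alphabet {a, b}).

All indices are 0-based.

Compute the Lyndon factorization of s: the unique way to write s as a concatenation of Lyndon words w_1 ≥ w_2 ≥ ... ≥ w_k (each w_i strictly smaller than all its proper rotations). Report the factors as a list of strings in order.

emit factor 1: 'abb' (i=0, period=3)
emit factor 2: 'aaaaababbbbbababaabaaabbbbbb' (i=3, period=28)
emit factor 3: 'a' (i=31, period=1)

["abb", "aaaaababbbbbababaabaaabbbbbb", "a"]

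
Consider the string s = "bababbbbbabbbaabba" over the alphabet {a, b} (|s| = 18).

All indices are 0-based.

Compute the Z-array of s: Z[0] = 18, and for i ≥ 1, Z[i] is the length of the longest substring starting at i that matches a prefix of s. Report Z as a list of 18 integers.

[18, 0, 3, 0, 1, 1, 1, 1, 3, 0, 1, 1, 2, 0, 0, 1, 2, 0]

Z[0]=18
i=1: outside box; Z[1]=0
i=2: outside box; Z[2]=3 scan→box=[2,5)
i=3: min(r-i=2, Z[1]=0)=0; Z[3]=0
i=4: min(r-i=1, Z[2]=3)=1; Z[4]=1
i=5: outside box; Z[5]=1 scan→box=[5,6)
i=6: outside box; Z[6]=1 scan→box=[6,7)
i=7: outside box; Z[7]=1 scan→box=[7,8)
i=8: outside box; Z[8]=3 scan→box=[8,11)
i=9: min(r-i=2, Z[1]=0)=0; Z[9]=0
i=10: min(r-i=1, Z[2]=3)=1; Z[10]=1
i=11: outside box; Z[11]=1 scan→box=[11,12)
i=12: outside box; Z[12]=2 scan→box=[12,14)
i=13: min(r-i=1, Z[1]=0)=0; Z[13]=0
i=14: outside box; Z[14]=0
i=15: outside box; Z[15]=1 scan→box=[15,16)
i=16: outside box; Z[16]=2 scan→box=[16,18)
i=17: min(r-i=1, Z[1]=0)=0; Z[17]=0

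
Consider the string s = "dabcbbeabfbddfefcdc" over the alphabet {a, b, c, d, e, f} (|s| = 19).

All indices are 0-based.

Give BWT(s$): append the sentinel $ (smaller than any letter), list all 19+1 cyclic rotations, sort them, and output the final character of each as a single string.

cdecafbadbf$cbdbfbed

rank  rotation              last
    0  $dabcbbeabfbddfefcdc  c
    1  abcbbeabfbddfefcdc$d  d
    2  abfbddfefcdc$dabcbbe  e
    3  bbeabfbddfefcdc$dabc  c
    4  bcbbeabfbddfefcdc$da  a
    5  bddfefcdc$dabcbbeabf  f
    6  beabfbddfefcdc$dabcb  b
    7  bfbddfefcdc$dabcbbea  a
    8  c$dabcbbeabfbddfefcd  d
    9  cbbeabfbddfefcdc$dab  b
   10  cdc$dabcbbeabfbddfef  f
   11  dabcbbeabfbddfefcdc$  $
   12  dc$dabcbbeabfbddfefc  c
   13  ddfefcdc$dabcbbeabfb  b
   14  dfefcdc$dabcbbeabfbd  d
   15  eabfbddfefcdc$dabcbb  b
   16  efcdc$dabcbbeabfbddf  f
   17  fbddfefcdc$dabcbbeab  b
   18  fcdc$dabcbbeabfbddfe  e
   19  fefcdc$dabcbbeabfbdd  d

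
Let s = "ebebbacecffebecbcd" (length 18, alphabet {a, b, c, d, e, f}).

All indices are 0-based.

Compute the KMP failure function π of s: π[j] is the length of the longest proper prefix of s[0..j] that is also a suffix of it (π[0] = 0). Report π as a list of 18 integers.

[0, 0, 1, 2, 0, 0, 0, 1, 0, 0, 0, 1, 2, 3, 0, 0, 0, 0]

π[0] = 0
j=1 s[j]='b': π[1]=0 (border '')
j=2 s[j]='e': π[2]=1 (border 'e')
j=3 s[j]='b': π[3]=2 (border 'eb')
j=4 s[j]='b': k: 2→0; π[4]=0 (border '')
j=5 s[j]='a': π[5]=0 (border '')
j=6 s[j]='c': π[6]=0 (border '')
j=7 s[j]='e': π[7]=1 (border 'e')
j=8 s[j]='c': k: 1→0; π[8]=0 (border '')
j=9 s[j]='f': π[9]=0 (border '')
j=10 s[j]='f': π[10]=0 (border '')
j=11 s[j]='e': π[11]=1 (border 'e')
j=12 s[j]='b': π[12]=2 (border 'eb')
j=13 s[j]='e': π[13]=3 (border 'ebe')
j=14 s[j]='c': k: 3→1→0; π[14]=0 (border '')
j=15 s[j]='b': π[15]=0 (border '')
j=16 s[j]='c': π[16]=0 (border '')
j=17 s[j]='d': π[17]=0 (border '')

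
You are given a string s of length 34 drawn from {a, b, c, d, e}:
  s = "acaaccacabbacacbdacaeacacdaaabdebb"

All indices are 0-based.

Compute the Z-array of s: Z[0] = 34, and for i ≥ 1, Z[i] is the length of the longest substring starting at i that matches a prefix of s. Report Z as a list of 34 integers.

Z[0]=34
i=1: fresh scan; Z[1]=0
i=2: fresh scan; Z[2]=1 extend→box=[2,3)
i=3: fresh scan; Z[3]=2 extend→box=[3,5)
i=4: min(r-i=1, Z[1]=0)=0; Z[4]=0
i=5: fresh scan; Z[5]=0
i=6: fresh scan; Z[6]=3 extend→box=[6,9)
i=7: min(r-i=2, Z[1]=0)=0; Z[7]=0
i=8: min(r-i=1, Z[2]=1)=1; Z[8]=1
i=9: fresh scan; Z[9]=0
i=10: fresh scan; Z[10]=0
i=11: fresh scan; Z[11]=3 extend→box=[11,14)
i=12: min(r-i=2, Z[1]=0)=0; Z[12]=0
i=13: min(r-i=1, Z[2]=1)=1; Z[13]=2 extend→box=[13,15)
i=14: min(r-i=1, Z[1]=0)=0; Z[14]=0
i=15: fresh scan; Z[15]=0
i=16: fresh scan; Z[16]=0
i=17: fresh scan; Z[17]=3 extend→box=[17,20)
i=18: min(r-i=2, Z[1]=0)=0; Z[18]=0
i=19: min(r-i=1, Z[2]=1)=1; Z[19]=1
i=20: fresh scan; Z[20]=0
i=21: fresh scan; Z[21]=3 extend→box=[21,24)
i=22: min(r-i=2, Z[1]=0)=0; Z[22]=0
i=23: min(r-i=1, Z[2]=1)=1; Z[23]=2 extend→box=[23,25)
i=24: min(r-i=1, Z[1]=0)=0; Z[24]=0
i=25: fresh scan; Z[25]=0
i=26: fresh scan; Z[26]=1 extend→box=[26,27)
i=27: fresh scan; Z[27]=1 extend→box=[27,28)
i=28: fresh scan; Z[28]=1 extend→box=[28,29)
i=29: fresh scan; Z[29]=0
i=30: fresh scan; Z[30]=0
i=31: fresh scan; Z[31]=0
i=32: fresh scan; Z[32]=0
i=33: fresh scan; Z[33]=0

[34, 0, 1, 2, 0, 0, 3, 0, 1, 0, 0, 3, 0, 2, 0, 0, 0, 3, 0, 1, 0, 3, 0, 2, 0, 0, 1, 1, 1, 0, 0, 0, 0, 0]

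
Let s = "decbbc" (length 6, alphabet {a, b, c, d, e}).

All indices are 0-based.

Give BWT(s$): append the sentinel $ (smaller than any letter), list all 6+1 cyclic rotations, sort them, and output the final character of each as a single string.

rank  rotation last
    0  $decbbc  c
    1  bbc$dec  c
    2  bc$decb  b
    3  c$decbb  b
    4  cbbc$de  e
    5  decbbc$  $
    6  ecbbc$d  d

ccbbe$d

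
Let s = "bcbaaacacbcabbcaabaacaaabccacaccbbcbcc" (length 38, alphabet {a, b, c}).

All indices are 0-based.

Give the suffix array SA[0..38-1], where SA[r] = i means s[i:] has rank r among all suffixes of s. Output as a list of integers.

rank | idx | suffix
   0 |  21 | aaabccacaccbbcbcc
   1 |   3 | aaacacbcabbcaabaacaaabccacaccbbcbcc
   2 |  15 | aabaacaaabccacaccbbcbcc
   3 |  22 | aabccacaccbbcbcc
   4 |  18 | aacaaabccacaccbbcbcc
   5 |   4 | aacacbcabbcaabaacaaabccacaccbbcbcc
   6 |  16 | abaacaaabccacaccbbcbcc
   7 |  11 | abbcaabaacaaabccacaccbbcbcc
   8 |  23 | abccacaccbbcbcc
   9 |  19 | acaaabccacaccbbcbcc
  10 |   5 | acacbcabbcaabaacaaabccacaccbbcbcc
  11 |  27 | acaccbbcbcc
  12 |   7 | acbcabbcaabaacaaabccacaccbbcbcc
  13 |  29 | accbbcbcc
  14 |   2 | baaacacbcabbcaabaacaaabccacaccbbcbcc
  15 |  17 | baacaaabccacaccbbcbcc
  16 |  12 | bbcaabaacaaabccacaccbbcbcc
  17 |  32 | bbcbcc
  18 |  13 | bcaabaacaaabccacaccbbcbcc
  19 |   9 | bcabbcaabaacaaabccacaccbbcbcc
  20 |   0 | bcbaaacacbcabbcaabaacaaabccacaccbbcbcc
  21 |  33 | bcbcc
  22 |  35 | bcc
  23 |  24 | bccacaccbbcbcc
  24 |  37 | c
  25 |  20 | caaabccacaccbbcbcc
  26 |  14 | caabaacaaabccacaccbbcbcc
  27 |  10 | cabbcaabaacaaabccacaccbbcbcc
  28 |  26 | cacaccbbcbcc
  29 |   6 | cacbcabbcaabaacaaabccacaccbbcbcc
  30 |  28 | caccbbcbcc
  31 |   1 | cbaaacacbcabbcaabaacaaabccacaccbbcbcc
  32 |  31 | cbbcbcc
  33 |   8 | cbcabbcaabaacaaabccacaccbbcbcc
  34 |  34 | cbcc
  35 |  36 | cc
  36 |  25 | ccacaccbbcbcc
  37 |  30 | ccbbcbcc

[21, 3, 15, 22, 18, 4, 16, 11, 23, 19, 5, 27, 7, 29, 2, 17, 12, 32, 13, 9, 0, 33, 35, 24, 37, 20, 14, 10, 26, 6, 28, 1, 31, 8, 34, 36, 25, 30]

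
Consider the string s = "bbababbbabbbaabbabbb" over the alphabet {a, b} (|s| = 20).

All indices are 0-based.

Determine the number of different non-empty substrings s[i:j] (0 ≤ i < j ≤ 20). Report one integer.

sorted suffixes:
  #0 SA[0]=12  'aabbabbb'
  #1 SA[1]=2  'ababbbabbbaabbabbb'
  #2 SA[2]=13  'abbabbb'
  #3 SA[3]=16  'abbb'
  #4 SA[4]=8  'abbbaabbabbb'
  #5 SA[5]=4  'abbbabbbaabbabbb'
  #6 SA[6]=19  'b'
  #7 SA[7]=11  'baabbabbb'
  #8 SA[8]=1  'bababbbabbbaabbabbb'
  #9 SA[9]=15  'babbb'
  #10 SA[10]=7  'babbbaabbabbb'
  #11 SA[11]=3  'babbbabbbaabbabbb'
  #12 SA[12]=18  'bb'
  #13 SA[13]=10  'bbaabbabbb'
  #14 SA[14]=0  'bbababbbabbbaabbabbb'
  #15 SA[15]=14  'bbabbb'
  #16 SA[16]=6  'bbabbbaabbabbb'
  #17 SA[17]=17  'bbb'
  #18 SA[18]=9  'bbbaabbabbb'
  #19 SA[19]=5  'bbbabbbaabbabbb'

SA = [12, 2, 13, 16, 8, 4, 19, 11, 1, 15, 7, 3, 18, 10, 0, 14, 6, 17, 9, 5]
[i] adj suffixes → lcp
  [1] 12/2 → 1 ('a')
  [2] 2/13 → 2 ('ab')
  [3] 13/16 → 3 ('abb')
  [4] 16/8 → 4 ('abbb')
  [5] 8/4 → 5 ('abbba')
  [6] 4/19 → 0 ('')
  [7] 19/11 → 1 ('b')
  [8] 11/1 → 2 ('ba')
  [9] 1/15 → 3 ('bab')
  [10] 15/7 → 5 ('babbb')
  [11] 7/3 → 6 ('babbba')
  [12] 3/18 → 1 ('b')
  [13] 18/10 → 2 ('bb')
  [14] 10/0 → 3 ('bba')
  [15] 0/14 → 4 ('bbab')
  [16] 14/6 → 6 ('bbabbb')
  [17] 6/17 → 2 ('bb')
  [18] 17/9 → 3 ('bbb')
  [19] 9/5 → 4 ('bbba')

n(n+1)/2 = 20·21/2 = 210
Σ LCP = 0 + 1 + 2 + 3 + 4 + 5 + 0 + 1 + 2 + 3 + 5 + 6 + 1 + 2 + 3 + 4 + 6 + 2 + 3 + 4 = 57
distinct = 210 − 57 = 153

153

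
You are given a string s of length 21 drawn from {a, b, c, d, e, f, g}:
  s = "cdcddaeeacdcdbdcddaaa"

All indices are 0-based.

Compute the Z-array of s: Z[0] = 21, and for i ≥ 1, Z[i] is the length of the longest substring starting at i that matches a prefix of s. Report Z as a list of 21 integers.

Z[0]=21
i=1: outside box; Z[1]=0
i=2: outside box; Z[2]=2 extend→box=[2,4)
i=3: min(r-i=1, Z[1]=0)=0; Z[3]=0
i=4: outside box; Z[4]=0
i=5: outside box; Z[5]=0
i=6: outside box; Z[6]=0
i=7: outside box; Z[7]=0
i=8: outside box; Z[8]=0
i=9: outside box; Z[9]=4 extend→box=[9,13)
i=10: min(r-i=3, Z[1]=0)=0; Z[10]=0
i=11: min(r-i=2, Z[2]=2)=2; Z[11]=2
i=12: min(r-i=1, Z[3]=0)=0; Z[12]=0
i=13: outside box; Z[13]=0
i=14: outside box; Z[14]=0
i=15: outside box; Z[15]=2 extend→box=[15,17)
i=16: min(r-i=1, Z[1]=0)=0; Z[16]=0
i=17: outside box; Z[17]=0
i=18: outside box; Z[18]=0
i=19: outside box; Z[19]=0
i=20: outside box; Z[20]=0

[21, 0, 2, 0, 0, 0, 0, 0, 0, 4, 0, 2, 0, 0, 0, 2, 0, 0, 0, 0, 0]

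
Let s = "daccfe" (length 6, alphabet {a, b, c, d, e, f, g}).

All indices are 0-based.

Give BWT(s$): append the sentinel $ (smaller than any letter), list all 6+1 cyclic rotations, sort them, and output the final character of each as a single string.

edac$fc

rank  rotation last
    0  $daccfe  e
    1  accfe$d  d
    2  ccfe$da  a
    3  cfe$dac  c
    4  daccfe$  $
    5  e$daccf  f
    6  fe$dacc  c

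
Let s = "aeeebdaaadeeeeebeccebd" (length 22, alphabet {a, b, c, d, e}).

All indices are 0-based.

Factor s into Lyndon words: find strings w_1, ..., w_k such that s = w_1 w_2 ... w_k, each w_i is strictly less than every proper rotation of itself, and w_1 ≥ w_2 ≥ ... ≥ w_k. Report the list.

emit factor 1: 'aeeebd' (i=0, period=6)
emit factor 2: 'aaadeeeeebeccebd' (i=6, period=16)

["aeeebd", "aaadeeeeebeccebd"]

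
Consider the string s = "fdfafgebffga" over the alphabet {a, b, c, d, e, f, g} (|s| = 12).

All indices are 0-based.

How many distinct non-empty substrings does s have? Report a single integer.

71

sorted suffixes:
  #0 SA[0]=11  'a'
  #1 SA[1]=3  'afgebffga'
  #2 SA[2]=7  'bffga'
  #3 SA[3]=1  'dfafgebffga'
  #4 SA[4]=6  'ebffga'
  #5 SA[5]=2  'fafgebffga'
  #6 SA[6]=0  'fdfafgebffga'
  #7 SA[7]=8  'ffga'
  #8 SA[8]=9  'fga'
  #9 SA[9]=4  'fgebffga'
  #10 SA[10]=10  'ga'
  #11 SA[11]=5  'gebffga'

SA = [11, 3, 7, 1, 6, 2, 0, 8, 9, 4, 10, 5]
rank  pair      lcp
   1  s[11:],s[3:]  1  'a'
   2  s[3:],s[7:]  0  ''
   3  s[7:],s[1:]  0  ''
   4  s[1:],s[6:]  0  ''
   5  s[6:],s[2:]  0  ''
   6  s[2:],s[0:]  1  'f'
   7  s[0:],s[8:]  1  'f'
   8  s[8:],s[9:]  1  'f'
   9  s[9:],s[4:]  2  'fg'
  10  s[4:],s[10:]  0  ''
  11  s[10:],s[5:]  1  'g'

n(n+1)/2 = 12·13/2 = 78
Σ LCP = 0 + 1 + 0 + 0 + 0 + 0 + 1 + 1 + 1 + 2 + 0 + 1 = 7
distinct = 78 − 7 = 71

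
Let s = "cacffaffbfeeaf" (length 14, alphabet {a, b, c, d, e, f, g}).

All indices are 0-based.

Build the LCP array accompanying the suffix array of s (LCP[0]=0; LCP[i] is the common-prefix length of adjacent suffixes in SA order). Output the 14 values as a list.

rank→(start, suffix):
  0 → (1, 'acffaffbfeeaf')
  1 → (12, 'af')
  2 → (5, 'affbfeeaf')
  3 → (8, 'bfeeaf')
  4 → (0, 'cacffaffbfeeaf')
  5 → (2, 'cffaffbfeeaf')
  6 → (11, 'eaf')
  7 → (10, 'eeaf')
  8 → (13, 'f')
  9 → (4, 'faffbfeeaf')
  10 → (7, 'fbfeeaf')
  11 → (9, 'feeaf')
  12 → (3, 'ffaffbfeeaf')
  13 → (6, 'ffbfeeaf')

SA = [1, 12, 5, 8, 0, 2, 11, 10, 13, 4, 7, 9, 3, 6]
[i] adj suffixes → lcp
  [1] 1/12 → 1 ('a')
  [2] 12/5 → 2 ('af')
  [3] 5/8 → 0 ('')
  [4] 8/0 → 0 ('')
  [5] 0/2 → 1 ('c')
  [6] 2/11 → 0 ('')
  [7] 11/10 → 1 ('e')
  [8] 10/13 → 0 ('')
  [9] 13/4 → 1 ('f')
  [10] 4/7 → 1 ('f')
  [11] 7/9 → 1 ('f')
  [12] 9/3 → 1 ('f')
  [13] 3/6 → 2 ('ff')

[0, 1, 2, 0, 0, 1, 0, 1, 0, 1, 1, 1, 1, 2]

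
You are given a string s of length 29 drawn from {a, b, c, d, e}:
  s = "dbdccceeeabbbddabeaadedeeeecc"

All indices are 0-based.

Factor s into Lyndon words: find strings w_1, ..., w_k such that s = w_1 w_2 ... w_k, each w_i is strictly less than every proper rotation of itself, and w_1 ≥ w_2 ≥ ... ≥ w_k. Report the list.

emit factor 1: 'd' (i=0, period=1)
emit factor 2: 'bdccceee' (i=1, period=8)
emit factor 3: 'abbbddabe' (i=9, period=9)
emit factor 4: 'aadedeeeecc' (i=18, period=11)

["d", "bdccceee", "abbbddabe", "aadedeeeecc"]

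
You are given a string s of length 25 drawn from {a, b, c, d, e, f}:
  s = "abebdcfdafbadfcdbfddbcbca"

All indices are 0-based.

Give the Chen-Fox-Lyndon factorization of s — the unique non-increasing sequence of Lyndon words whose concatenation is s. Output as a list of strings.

["abebdcfdafbadfcdbfddbcbc", "a"]

emit factor 1: 'abebdcfdafbadfcdbfddbcbc' (i=0, period=24)
emit factor 2: 'a' (i=24, period=1)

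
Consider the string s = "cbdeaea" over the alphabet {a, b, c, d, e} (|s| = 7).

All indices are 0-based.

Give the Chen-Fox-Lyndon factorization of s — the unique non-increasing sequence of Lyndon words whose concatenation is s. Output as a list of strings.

["c", "bde", "ae", "a"]

emit factor 1: 'c' (i=0, period=1)
emit factor 2: 'bde' (i=1, period=3)
emit factor 3: 'ae' (i=4, period=2)
emit factor 4: 'a' (i=6, period=1)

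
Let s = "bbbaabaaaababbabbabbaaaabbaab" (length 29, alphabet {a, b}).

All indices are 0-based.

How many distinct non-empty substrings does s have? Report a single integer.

rank→(start, suffix):
  0 → (6, 'aaaababbabbabbaaaabbaab')
  1 → (20, 'aaaabbaab')
  2 → (7, 'aaababbabbabbaaaabbaab')
  3 → (21, 'aaabbaab')
  4 → (26, 'aab')
  5 → (3, 'aabaaaababbabbabbaaaabbaab')
  6 → (8, 'aababbabbabbaaaabbaab')
  7 → (22, 'aabbaab')
  8 → (27, 'ab')
  9 → (4, 'abaaaababbabbabbaaaabbaab')
  10 → (9, 'ababbabbabbaaaabbaab')
  11 → (17, 'abbaaaabbaab')
  12 → (23, 'abbaab')
  13 → (14, 'abbabbaaaabbaab')
  14 → (11, 'abbabbabbaaaabbaab')
  15 → (28, 'b')
  16 → (5, 'baaaababbabbabbaaaabbaab')
  17 → (19, 'baaaabbaab')
  18 → (25, 'baab')
  19 → (2, 'baabaaaababbabbabbaaaabbaab')
  20 → (16, 'babbaaaabbaab')
  21 → (13, 'babbabbaaaabbaab')
  22 → (10, 'babbabbabbaaaabbaab')
  23 → (18, 'bbaaaabbaab')
  24 → (24, 'bbaab')
  25 → (1, 'bbaabaaaababbabbabbaaaabbaab')
  26 → (15, 'bbabbaaaabbaab')
  27 → (12, 'bbabbabbaaaabbaab')
  28 → (0, 'bbbaabaaaababbabbabbaaaabbaab')

SA = [6, 20, 7, 21, 26, 3, 8, 22, 27, 4, 9, 17, 23, 14, 11, 28, 5, 19, 25, 2, 16, 13, 10, 18, 24, 1, 15, 12, 0]
[i] adj suffixes → lcp
  [1] 6/20 → 5 ('aaaab')
  [2] 20/7 → 3 ('aaa')
  [3] 7/21 → 4 ('aaab')
  [4] 21/26 → 2 ('aa')
  [5] 26/3 → 3 ('aab')
  [6] 3/8 → 4 ('aaba')
  [7] 8/22 → 3 ('aab')
  [8] 22/27 → 1 ('a')
  [9] 27/4 → 2 ('ab')
  [10] 4/9 → 3 ('aba')
  [11] 9/17 → 2 ('ab')
  [12] 17/23 → 5 ('abbaa')
  [13] 23/14 → 4 ('abba')
  [14] 14/11 → 7 ('abbabba')
  [15] 11/28 → 0 ('')
  [16] 28/5 → 1 ('b')
  [17] 5/19 → 6 ('baaaab')
  [18] 19/25 → 3 ('baa')
  [19] 25/2 → 4 ('baab')
  [20] 2/16 → 2 ('ba')
  [21] 16/13 → 5 ('babba')
  [22] 13/10 → 8 ('babbabba')
  [23] 10/18 → 1 ('b')
  [24] 18/24 → 4 ('bbaa')
  [25] 24/1 → 5 ('bbaab')
  [26] 1/15 → 3 ('bba')
  [27] 15/12 → 6 ('bbabba')
  [28] 12/0 → 2 ('bb')

n(n+1)/2 = 29·30/2 = 435
Σ LCP = 0 + 5 + 3 + 4 + 2 + 3 + 4 + 3 + 1 + 2 + 3 + 2 + 5 + 4 + 7 + 0 + 1 + 6 + 3 + 4 + 2 + 5 + 8 + 1 + 4 + 5 + 3 + 6 + 2 = 98
distinct = 435 − 98 = 337

337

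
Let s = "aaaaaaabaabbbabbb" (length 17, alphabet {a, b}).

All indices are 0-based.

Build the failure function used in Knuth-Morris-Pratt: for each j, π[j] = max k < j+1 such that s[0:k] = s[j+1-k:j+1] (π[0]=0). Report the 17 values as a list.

π[0] = 0
j=1 s[j]='a': π[1]=1 (border 'a')
j=2 s[j]='a': π[2]=2 (border 'aa')
j=3 s[j]='a': π[3]=3 (border 'aaa')
j=4 s[j]='a': π[4]=4 (border 'aaaa')
j=5 s[j]='a': π[5]=5 (border 'aaaaa')
j=6 s[j]='a': π[6]=6 (border 'aaaaaa')
j=7 s[j]='b': k: 6→5→4→3→2→1→0; π[7]=0 (border '')
j=8 s[j]='a': π[8]=1 (border 'a')
j=9 s[j]='a': π[9]=2 (border 'aa')
j=10 s[j]='b': k: 2→1→0; π[10]=0 (border '')
j=11 s[j]='b': π[11]=0 (border '')
j=12 s[j]='b': π[12]=0 (border '')
j=13 s[j]='a': π[13]=1 (border 'a')
j=14 s[j]='b': k: 1→0; π[14]=0 (border '')
j=15 s[j]='b': π[15]=0 (border '')
j=16 s[j]='b': π[16]=0 (border '')

[0, 1, 2, 3, 4, 5, 6, 0, 1, 2, 0, 0, 0, 1, 0, 0, 0]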